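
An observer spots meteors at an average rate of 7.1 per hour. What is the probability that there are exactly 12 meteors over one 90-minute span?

0.1053

Over the interval, μ = 7.1 × 1.5 = 10.65 (a 90-minute span = 1.5 hours).
P(N = 12) = e^(−μ) μ^12/12! = e^(−10.65) · 10.65^12/479001600 ≈ 0.1053.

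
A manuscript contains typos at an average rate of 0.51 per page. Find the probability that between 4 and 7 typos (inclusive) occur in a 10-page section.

Over the interval, μ = 0.51 × 10 = 5.1 (a 10-page section = 10 pages).
P(4 ≤ N ≤ 7) = Σ_{j=4}^{7} e^(−5.1) · 5.1^j/j! ≈ 0.6047.

0.6047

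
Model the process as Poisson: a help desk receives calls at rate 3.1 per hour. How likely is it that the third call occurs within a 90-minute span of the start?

Over the interval, μ = 3.1 × 1.5 = 4.65 (a 90-minute span = 1.5 hours).
The third arrival falls in the interval iff at least 3 events occur there: P(S_3 ≤ t) = P(N ≥ 3) = 1 − P(N ≤ 2) ≈ 0.8426.

0.8426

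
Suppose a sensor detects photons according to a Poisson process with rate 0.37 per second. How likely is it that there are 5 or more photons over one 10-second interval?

0.3128

Over the interval, μ = 0.37 × 10 = 3.7 (a 10-second interval = 10 seconds).
P(N ≥ 5) = 1 − P(N ≤ 4) = 1 − Σ_{j=0}^{4} e^(−μ) μ^j/j! ≈ 0.3128.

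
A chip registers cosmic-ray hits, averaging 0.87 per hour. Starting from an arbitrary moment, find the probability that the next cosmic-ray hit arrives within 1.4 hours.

0.7042

Inter-arrival times are exponential with rate λ = 0.87 per hour.
P(T ≤ 1.4) = 1 − e^(−λt) = 1 − e^(−0.87 × 1.4) = 1 − e^(−1.218) ≈ 0.7042.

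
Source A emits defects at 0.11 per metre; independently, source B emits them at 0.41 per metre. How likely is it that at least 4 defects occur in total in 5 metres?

0.2640

Independent Poisson processes superpose: combined rate λ = 0.11 + 0.41 = 0.52 per metre.
Over the interval, μ = 0.52 × 5 = 2.6 (5 metres).
P(N ≥ 4) = 1 − P(N ≤ 3) ≈ 0.2640.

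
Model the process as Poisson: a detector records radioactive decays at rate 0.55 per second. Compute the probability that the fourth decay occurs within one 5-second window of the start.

0.2970

Over the interval, μ = 0.55 × 5 = 2.75 (a 5-second window = 5 seconds).
The fourth arrival falls in the interval iff at least 4 events occur there: P(S_4 ≤ t) = P(N ≥ 4) = 1 − P(N ≤ 3) ≈ 0.2970.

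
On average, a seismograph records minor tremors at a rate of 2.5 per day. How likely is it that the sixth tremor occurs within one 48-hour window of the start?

0.3840

Over the interval, μ = 2.5 × 2 = 5 (a 48-hour window = 2 days).
The sixth arrival falls in the interval iff at least 6 events occur there: P(S_6 ≤ t) = P(N ≥ 6) = 1 − P(N ≤ 5) ≈ 0.3840.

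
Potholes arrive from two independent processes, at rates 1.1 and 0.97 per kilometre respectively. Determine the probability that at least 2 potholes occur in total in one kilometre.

0.6126

Independent Poisson processes superpose: combined rate λ = 1.1 + 0.97 = 2.07 per kilometre.
So μ = 2.07.
P(N ≥ 2) = 1 − P(N ≤ 1) ≈ 0.6126.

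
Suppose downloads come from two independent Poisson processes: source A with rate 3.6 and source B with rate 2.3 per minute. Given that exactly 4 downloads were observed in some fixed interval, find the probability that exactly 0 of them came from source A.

0.0231

Given the total, each event is independently from source A with probability p = λ_A/(λ_A+λ_B) = 3.6/5.9 ≈ 0.6102.
So K ~ Binomial(4, 3.6/5.9): P(K = 0) = C(4,0) · (3.6/5.9)^0 · (2.3/5.9)^4 ≈ 0.0231.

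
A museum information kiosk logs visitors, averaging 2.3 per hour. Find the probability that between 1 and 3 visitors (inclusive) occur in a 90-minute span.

0.5157

Over the interval, μ = 2.3 × 1.5 = 3.45 (a 90-minute span = 1.5 hours).
P(1 ≤ N ≤ 3) = Σ_{j=1}^{3} e^(−3.45) · 3.45^j/j! ≈ 0.5157.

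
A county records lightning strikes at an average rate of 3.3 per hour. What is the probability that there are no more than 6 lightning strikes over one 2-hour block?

0.5108

Over the interval, μ = 3.3 × 2 = 6.6 (a 2-hour block = 2 hours).
P(N ≤ 6) = Σ_{j=0}^{6} e^(−μ) μ^j/j! ≈ 0.5108.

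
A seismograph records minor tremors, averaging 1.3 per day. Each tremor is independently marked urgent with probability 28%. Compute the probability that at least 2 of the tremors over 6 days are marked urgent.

Thinning: the tremors that are marked urgent themselves form a Poisson process with rate 0.28 × 1.3 = 0.364 per day.
Over the interval, μ = 0.364 × 6 = 2.184 (6 days).
P(N ≥ 2) = 1 − P(N ≤ 1) ≈ 0.6415.

0.6415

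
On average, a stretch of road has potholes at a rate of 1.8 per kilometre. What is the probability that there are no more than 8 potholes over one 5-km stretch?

Over the interval, μ = 1.8 × 5 = 9 (a 5-km stretch = 5 kilometres).
P(N ≤ 8) = Σ_{j=0}^{8} e^(−μ) μ^j/j! ≈ 0.4557.

0.4557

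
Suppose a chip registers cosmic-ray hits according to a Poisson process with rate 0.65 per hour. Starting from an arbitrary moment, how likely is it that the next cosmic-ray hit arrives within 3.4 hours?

Inter-arrival times are exponential with rate λ = 0.65 per hour.
P(T ≤ 3.4) = 1 − e^(−λt) = 1 − e^(−0.65 × 3.4) = 1 − e^(−2.21) ≈ 0.8903.

0.8903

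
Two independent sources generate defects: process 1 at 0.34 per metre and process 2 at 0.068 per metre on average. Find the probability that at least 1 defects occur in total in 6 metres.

0.9135

Independent Poisson processes superpose: combined rate λ = 0.34 + 0.068 = 0.408 per metre.
Over the interval, μ = 0.408 × 6 = 2.448 (6 metres).
P(N ≥ 1) = 1 − P(N ≤ 0) ≈ 0.9135.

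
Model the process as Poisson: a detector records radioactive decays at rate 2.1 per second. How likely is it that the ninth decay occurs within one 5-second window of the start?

Over the interval, μ = 2.1 × 5 = 10.5 (a 5-second window = 5 seconds).
The ninth arrival falls in the interval iff at least 9 events occur there: P(S_9 ≤ t) = P(N ≥ 9) = 1 − P(N ≤ 8) ≈ 0.7206.

0.7206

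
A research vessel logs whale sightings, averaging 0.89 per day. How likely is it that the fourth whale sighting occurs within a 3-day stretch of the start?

0.2793

Over the interval, μ = 0.89 × 3 = 2.67 (a 3-day stretch = 3 days).
The fourth arrival falls in the interval iff at least 4 events occur there: P(S_4 ≤ t) = P(N ≥ 4) = 1 − P(N ≤ 3) ≈ 0.2793.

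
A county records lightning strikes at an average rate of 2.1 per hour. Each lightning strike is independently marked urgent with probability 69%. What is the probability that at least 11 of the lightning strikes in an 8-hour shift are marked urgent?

0.6086

Thinning: the lightning strikes that are marked urgent themselves form a Poisson process with rate 0.69 × 2.1 = 1.449 per hour.
Over the interval, μ = 1.449 × 8 = 11.592 (an 8-hour shift = 8 hours).
P(N ≥ 11) = 1 − P(N ≤ 10) ≈ 0.6086.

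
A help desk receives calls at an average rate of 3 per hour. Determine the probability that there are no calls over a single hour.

With mean μ = 3 per hour,
P(N = 0) = e^(−μ) μ^0/0! = e^(−3) · 3^0/1 ≈ 0.0498.

0.0498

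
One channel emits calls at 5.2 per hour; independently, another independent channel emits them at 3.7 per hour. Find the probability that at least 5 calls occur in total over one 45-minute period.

Independent Poisson processes superpose: combined rate λ = 5.2 + 3.7 = 8.9 per hour.
Over the interval, μ = 8.9 × 0.75 = 6.675 (a 45-minute period = 0.75 hours).
P(N ≥ 5) = 1 − P(N ≤ 4) ≈ 0.7952.

0.7952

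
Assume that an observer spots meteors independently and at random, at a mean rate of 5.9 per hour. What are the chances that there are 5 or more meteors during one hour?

0.7013

With mean μ = 5.9 per hour,
P(N ≥ 5) = 1 − P(N ≤ 4) = 1 − Σ_{j=0}^{4} e^(−μ) μ^j/j! ≈ 0.7013.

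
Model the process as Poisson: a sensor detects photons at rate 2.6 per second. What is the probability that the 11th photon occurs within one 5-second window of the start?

Over the interval, μ = 2.6 × 5 = 13 (a 5-second window = 5 seconds).
The 11th arrival falls in the interval iff at least 11 events occur there: P(S_11 ≤ t) = P(N ≥ 11) = 1 − P(N ≤ 10) ≈ 0.7483.

0.7483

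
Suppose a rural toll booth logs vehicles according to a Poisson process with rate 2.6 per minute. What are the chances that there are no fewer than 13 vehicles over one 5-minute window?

Over the interval, μ = 2.6 × 5 = 13 (a 5-minute window = 5 minutes).
P(N ≥ 13) = 1 − P(N ≤ 12) = 1 − Σ_{j=0}^{12} e^(−μ) μ^j/j! ≈ 0.5369.

0.5369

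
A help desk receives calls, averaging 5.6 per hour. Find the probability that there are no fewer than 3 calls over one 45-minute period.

0.7898

Over the interval, μ = 5.6 × 0.75 = 4.2 (a 45-minute period = 0.75 hours).
P(N ≥ 3) = 1 − P(N ≤ 2) = 1 − Σ_{j=0}^{2} e^(−μ) μ^j/j! ≈ 0.7898.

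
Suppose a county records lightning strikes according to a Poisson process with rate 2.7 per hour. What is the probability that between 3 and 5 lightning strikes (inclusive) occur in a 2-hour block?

0.4514

Over the interval, μ = 2.7 × 2 = 5.4 (a 2-hour block = 2 hours).
P(3 ≤ N ≤ 5) = Σ_{j=3}^{5} e^(−5.4) · 5.4^j/j! ≈ 0.4514.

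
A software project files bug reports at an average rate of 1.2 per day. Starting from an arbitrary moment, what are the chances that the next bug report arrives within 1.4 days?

0.8136

Inter-arrival times are exponential with rate λ = 1.2 per day.
P(T ≤ 1.4) = 1 − e^(−λt) = 1 − e^(−1.2 × 1.4) = 1 − e^(−1.68) ≈ 0.8136.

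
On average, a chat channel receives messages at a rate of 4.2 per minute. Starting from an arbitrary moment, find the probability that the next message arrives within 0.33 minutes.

Inter-arrival times are exponential with rate λ = 4.2 per minute.
P(T ≤ 0.33) = 1 − e^(−λt) = 1 − e^(−4.2 × 0.33) = 1 − e^(−1.386) ≈ 0.7499.

0.7499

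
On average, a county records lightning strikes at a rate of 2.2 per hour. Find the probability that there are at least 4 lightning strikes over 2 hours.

0.6406

Over the interval, μ = 2.2 × 2 = 4.4 (2 hours).
P(N ≥ 4) = 1 − P(N ≤ 3) = 1 − Σ_{j=0}^{3} e^(−μ) μ^j/j! ≈ 0.6406.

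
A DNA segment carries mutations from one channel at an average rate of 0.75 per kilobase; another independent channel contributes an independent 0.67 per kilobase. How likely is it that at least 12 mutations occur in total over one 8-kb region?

0.4636

Independent Poisson processes superpose: combined rate λ = 0.75 + 0.67 = 1.42 per kilobase.
Over the interval, μ = 1.42 × 8 = 11.36 (an 8-kb region = 8 kilobases).
P(N ≥ 12) = 1 − P(N ≤ 11) ≈ 0.4636.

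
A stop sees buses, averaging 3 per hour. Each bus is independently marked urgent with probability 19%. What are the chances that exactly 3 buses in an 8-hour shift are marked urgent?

0.1653

Thinning: the buses that are marked urgent themselves form a Poisson process with rate 0.19 × 3 = 0.57 per hour.
Over the interval, μ = 0.57 × 8 = 4.56 (an 8-hour shift = 8 hours).
P(N = 3) = e^(−4.56) · 4.56^3/3! ≈ 0.1653.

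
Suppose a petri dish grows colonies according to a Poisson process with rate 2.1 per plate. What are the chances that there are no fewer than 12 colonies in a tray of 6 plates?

Over the interval, μ = 2.1 × 6 = 12.6 (a tray of 6 plates = 6 plates).
P(N ≥ 12) = 1 − P(N ≤ 11) = 1 − Σ_{j=0}^{11} e^(−μ) μ^j/j! ≈ 0.6050.

0.6050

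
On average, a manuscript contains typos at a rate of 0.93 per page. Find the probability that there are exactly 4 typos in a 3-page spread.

0.1551

Over the interval, μ = 0.93 × 3 = 2.79 (a 3-page spread = 3 pages).
P(N = 4) = e^(−μ) μ^4/4! = e^(−2.79) · 2.79^4/24 ≈ 0.1551.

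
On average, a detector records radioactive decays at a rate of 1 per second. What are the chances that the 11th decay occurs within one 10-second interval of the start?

0.4170

Over the interval, μ = 1 × 10 = 10 (a 10-second interval = 10 seconds).
The 11th arrival falls in the interval iff at least 11 events occur there: P(S_11 ≤ t) = P(N ≥ 11) = 1 − P(N ≤ 10) ≈ 0.4170.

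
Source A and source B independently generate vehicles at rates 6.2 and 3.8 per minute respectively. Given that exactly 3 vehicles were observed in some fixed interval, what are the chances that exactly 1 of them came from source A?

Given the total, each event is independently from source A with probability p = λ_A/(λ_A+λ_B) = 6.2/10 = 0.6200.
So K ~ Binomial(3, 6.2/10): P(K = 1) = C(3,1) · (6.2/10)^1 · (3.8/10)^2 ≈ 0.2686.

0.2686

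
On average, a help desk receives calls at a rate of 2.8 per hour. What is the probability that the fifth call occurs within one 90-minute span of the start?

Over the interval, μ = 2.8 × 1.5 = 4.2 (a 90-minute span = 1.5 hours).
The fifth arrival falls in the interval iff at least 5 events occur there: P(S_5 ≤ t) = P(N ≥ 5) = 1 − P(N ≤ 4) ≈ 0.4102.

0.4102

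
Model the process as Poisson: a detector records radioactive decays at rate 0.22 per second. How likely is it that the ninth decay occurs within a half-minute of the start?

Over the interval, μ = 0.22 × 30 = 6.6 (a half-minute = 30 seconds).
The ninth arrival falls in the interval iff at least 9 events occur there: P(S_9 ≤ t) = P(N ≥ 9) = 1 − P(N ≤ 8) ≈ 0.2204.

0.2204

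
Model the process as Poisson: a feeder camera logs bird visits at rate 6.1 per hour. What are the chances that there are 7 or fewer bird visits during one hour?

With mean μ = 6.1 per hour,
P(N ≤ 7) = Σ_{j=0}^{7} e^(−μ) μ^j/j! ≈ 0.7301.

0.7301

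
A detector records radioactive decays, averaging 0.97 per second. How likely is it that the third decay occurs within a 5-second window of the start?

Over the interval, μ = 0.97 × 5 = 4.85 (a 5-second window = 5 seconds).
The third arrival falls in the interval iff at least 3 events occur there: P(S_3 ≤ t) = P(N ≥ 3) = 1 − P(N ≤ 2) ≈ 0.8621.

0.8621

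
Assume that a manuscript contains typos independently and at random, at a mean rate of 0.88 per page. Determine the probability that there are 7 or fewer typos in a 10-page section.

0.3478

Over the interval, μ = 0.88 × 10 = 8.8 (a 10-page section = 10 pages).
P(N ≤ 7) = Σ_{j=0}^{7} e^(−μ) μ^j/j! ≈ 0.3478.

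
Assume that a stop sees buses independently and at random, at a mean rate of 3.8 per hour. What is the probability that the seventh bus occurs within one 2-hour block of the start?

Over the interval, μ = 3.8 × 2 = 7.6 (a 2-hour block = 2 hours).
The seventh arrival falls in the interval iff at least 7 events occur there: P(S_7 ≤ t) = P(N ≥ 7) = 1 − P(N ≤ 6) ≈ 0.6354.

0.6354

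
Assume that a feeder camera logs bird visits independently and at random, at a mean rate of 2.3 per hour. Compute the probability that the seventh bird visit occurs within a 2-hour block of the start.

0.1820

Over the interval, μ = 2.3 × 2 = 4.6 (a 2-hour block = 2 hours).
The seventh arrival falls in the interval iff at least 7 events occur there: P(S_7 ≤ t) = P(N ≥ 7) = 1 − P(N ≤ 6) ≈ 0.1820.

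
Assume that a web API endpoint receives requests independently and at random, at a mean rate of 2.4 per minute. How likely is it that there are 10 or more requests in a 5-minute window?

0.7576

Over the interval, μ = 2.4 × 5 = 12 (a 5-minute window = 5 minutes).
P(N ≥ 10) = 1 − P(N ≤ 9) = 1 − Σ_{j=0}^{9} e^(−μ) μ^j/j! ≈ 0.7576.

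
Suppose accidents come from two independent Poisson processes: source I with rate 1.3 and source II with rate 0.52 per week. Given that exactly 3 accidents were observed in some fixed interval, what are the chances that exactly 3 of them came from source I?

0.3644

Given the total, each event is independently from source I with probability p = λ_I/(λ_I+λ_II) = 1.3/1.82 ≈ 0.7143.
So K ~ Binomial(3, 1.3/1.82): P(K = 3) = C(3,3) · (1.3/1.82)^3 · (0.52/1.82)^0 ≈ 0.3644.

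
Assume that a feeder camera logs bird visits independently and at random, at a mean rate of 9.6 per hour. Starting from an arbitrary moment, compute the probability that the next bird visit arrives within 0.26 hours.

0.9176

Inter-arrival times are exponential with rate λ = 9.6 per hour.
P(T ≤ 0.26) = 1 − e^(−λt) = 1 − e^(−9.6 × 0.26) = 1 − e^(−2.496) ≈ 0.9176.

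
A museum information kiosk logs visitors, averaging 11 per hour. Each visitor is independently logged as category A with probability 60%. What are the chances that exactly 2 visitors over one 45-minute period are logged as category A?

Thinning: the visitors that are logged as category A themselves form a Poisson process with rate 0.6 × 11 = 6.6 per hour.
Over the interval, μ = 6.6 × 0.75 = 4.95 (a 45-minute period = 0.75 hours).
P(N = 2) = e^(−4.95) · 4.95^2/2! ≈ 0.0868.

0.0868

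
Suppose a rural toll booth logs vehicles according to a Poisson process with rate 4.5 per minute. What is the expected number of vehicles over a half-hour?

E[N] = λt = 4.5 × 30 = 135 (a half-hour = 30 minutes).

135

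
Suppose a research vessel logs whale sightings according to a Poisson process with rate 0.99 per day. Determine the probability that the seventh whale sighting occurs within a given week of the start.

0.5398

Over the interval, μ = 0.99 × 7 = 6.93 (a week = 7 days).
The seventh arrival falls in the interval iff at least 7 events occur there: P(S_7 ≤ t) = P(N ≥ 7) = 1 − P(N ≤ 6) ≈ 0.5398.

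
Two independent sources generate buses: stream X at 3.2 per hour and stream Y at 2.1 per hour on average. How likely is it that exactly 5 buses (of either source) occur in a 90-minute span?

Independent Poisson processes superpose: combined rate λ = 3.2 + 2.1 = 5.3 per hour.
Over the interval, μ = 5.3 × 1.5 = 7.95 (a 90-minute span = 1.5 hours).
P(N = 5) = e^(−7.95) · 7.95^5/5! ≈ 0.0933.

0.0933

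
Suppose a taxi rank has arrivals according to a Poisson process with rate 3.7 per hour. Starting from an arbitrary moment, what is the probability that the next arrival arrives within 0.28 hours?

0.6451

Inter-arrival times are exponential with rate λ = 3.7 per hour.
P(T ≤ 0.28) = 1 − e^(−λt) = 1 − e^(−3.7 × 0.28) = 1 − e^(−1.036) ≈ 0.6451.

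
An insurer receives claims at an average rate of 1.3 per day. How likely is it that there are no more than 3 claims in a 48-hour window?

Over the interval, μ = 1.3 × 2 = 2.6 (a 48-hour window = 2 days).
P(N ≤ 3) = Σ_{j=0}^{3} e^(−μ) μ^j/j! ≈ 0.7360.

0.7360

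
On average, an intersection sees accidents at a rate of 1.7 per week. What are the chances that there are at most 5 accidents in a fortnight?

Over the interval, μ = 1.7 × 2 = 3.4 (a fortnight = 2 weeks).
P(N ≤ 5) = Σ_{j=0}^{5} e^(−μ) μ^j/j! ≈ 0.8705.

0.8705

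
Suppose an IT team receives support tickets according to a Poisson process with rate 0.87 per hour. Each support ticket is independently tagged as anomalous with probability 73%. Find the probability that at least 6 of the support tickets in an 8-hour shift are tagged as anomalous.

Thinning: the support tickets that are tagged as anomalous themselves form a Poisson process with rate 0.73 × 0.87 = 0.6351 per hour.
Over the interval, μ = 0.6351 × 8 = 5.0808 (an 8-hour shift = 8 hours).
P(N ≥ 6) = 1 − P(N ≤ 5) ≈ 0.3982.

0.3982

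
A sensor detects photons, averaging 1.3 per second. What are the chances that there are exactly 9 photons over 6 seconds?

0.1207

Over the interval, μ = 1.3 × 6 = 7.8 (6 seconds).
P(N = 9) = e^(−μ) μ^9/9! = e^(−7.8) · 7.8^9/362880 ≈ 0.1207.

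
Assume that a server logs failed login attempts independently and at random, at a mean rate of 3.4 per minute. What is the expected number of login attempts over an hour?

204

E[N] = λt = 3.4 × 60 = 204 (an hour = 60 minutes).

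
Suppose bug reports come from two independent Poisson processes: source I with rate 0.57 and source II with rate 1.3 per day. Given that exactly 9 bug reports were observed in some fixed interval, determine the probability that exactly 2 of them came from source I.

Given the total, each event is independently from source I with probability p = λ_I/(λ_I+λ_II) = 0.57/1.87 ≈ 0.3048.
So K ~ Binomial(9, 0.57/1.87): P(K = 2) = C(9,2) · (0.57/1.87)^2 · (1.3/1.87)^7 ≈ 0.2625.

0.2625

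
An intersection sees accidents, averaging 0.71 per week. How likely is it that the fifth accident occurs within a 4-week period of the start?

Over the interval, μ = 0.71 × 4 = 2.84 (a 4-week period = 4 weeks).
The fifth arrival falls in the interval iff at least 5 events occur there: P(S_5 ≤ t) = P(N ≥ 5) = 1 − P(N ≤ 4) ≈ 0.1586.

0.1586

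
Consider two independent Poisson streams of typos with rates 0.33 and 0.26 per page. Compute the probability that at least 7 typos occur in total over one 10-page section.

0.3776

Independent Poisson processes superpose: combined rate λ = 0.33 + 0.26 = 0.59 per page.
Over the interval, μ = 0.59 × 10 = 5.9 (a 10-page section = 10 pages).
P(N ≥ 7) = 1 − P(N ≤ 6) ≈ 0.3776.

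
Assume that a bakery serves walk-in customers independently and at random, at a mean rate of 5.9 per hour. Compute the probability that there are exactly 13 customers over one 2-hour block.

Over the interval, μ = 5.9 × 2 = 11.8 (a 2-hour block = 2 hours).
P(N = 13) = e^(−μ) μ^13/13! = e^(−11.8) · 11.8^13/6227020800 ≈ 0.1036.

0.1036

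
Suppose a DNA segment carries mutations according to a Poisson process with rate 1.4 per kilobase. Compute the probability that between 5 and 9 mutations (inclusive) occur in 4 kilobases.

Over the interval, μ = 1.4 × 4 = 5.6 (4 kilobases).
P(5 ≤ N ≤ 9) = Σ_{j=5}^{9} e^(−5.6) · 5.6^j/j! ≈ 0.5987.

0.5987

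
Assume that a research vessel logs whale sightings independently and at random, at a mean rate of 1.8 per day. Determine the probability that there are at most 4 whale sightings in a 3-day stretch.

Over the interval, μ = 1.8 × 3 = 5.4 (a 3-day stretch = 3 days).
P(N ≤ 4) = Σ_{j=0}^{4} e^(−μ) μ^j/j! ≈ 0.3733.

0.3733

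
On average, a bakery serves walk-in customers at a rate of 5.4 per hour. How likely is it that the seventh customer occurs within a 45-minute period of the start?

Over the interval, μ = 5.4 × 0.75 = 4.05 (a 45-minute period = 0.75 hours).
The seventh arrival falls in the interval iff at least 7 events occur there: P(S_7 ≤ t) = P(N ≥ 7) = 1 − P(N ≤ 6) ≈ 0.1159.

0.1159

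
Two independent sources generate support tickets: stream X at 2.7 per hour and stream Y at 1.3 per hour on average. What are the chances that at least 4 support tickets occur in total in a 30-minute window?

0.1429

Independent Poisson processes superpose: combined rate λ = 2.7 + 1.3 = 4 per hour.
Over the interval, μ = 4 × 0.5 = 2 (a 30-minute window = 0.5 hours).
P(N ≥ 4) = 1 − P(N ≤ 3) ≈ 0.1429.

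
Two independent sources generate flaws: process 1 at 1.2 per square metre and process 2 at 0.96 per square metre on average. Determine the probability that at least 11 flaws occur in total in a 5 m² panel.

Independent Poisson processes superpose: combined rate λ = 1.2 + 0.96 = 2.16 per square metre.
Over the interval, μ = 2.16 × 5 = 10.8 (a 5 m² panel = 5 square metres).
P(N ≥ 11) = 1 − P(N ≤ 10) ≈ 0.5160.

0.5160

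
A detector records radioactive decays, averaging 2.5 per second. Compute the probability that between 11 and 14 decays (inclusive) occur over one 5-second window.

Over the interval, μ = 2.5 × 5 = 12.5 (a 5-second window = 5 seconds).
P(11 ≤ N ≤ 14) = Σ_{j=11}^{14} e^(−12.5) · 12.5^j/j! ≈ 0.4280.

0.4280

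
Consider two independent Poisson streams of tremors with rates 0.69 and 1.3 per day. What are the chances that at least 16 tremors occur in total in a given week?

0.3237

Independent Poisson processes superpose: combined rate λ = 0.69 + 1.3 = 1.99 per day.
Over the interval, μ = 1.99 × 7 = 13.93 (a week = 7 days).
P(N ≥ 16) = 1 − P(N ≤ 15) ≈ 0.3237.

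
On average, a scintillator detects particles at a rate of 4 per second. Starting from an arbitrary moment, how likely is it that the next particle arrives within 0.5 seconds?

0.8647

Inter-arrival times are exponential with rate λ = 4 per second.
P(T ≤ 0.5) = 1 − e^(−λt) = 1 − e^(−4 × 0.5) = 1 − e^(−2) ≈ 0.8647.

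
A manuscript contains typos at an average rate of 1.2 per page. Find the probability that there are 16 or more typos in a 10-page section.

Over the interval, μ = 1.2 × 10 = 12 (a 10-page section = 10 pages).
P(N ≥ 16) = 1 − P(N ≤ 15) = 1 − Σ_{j=0}^{15} e^(−μ) μ^j/j! ≈ 0.1556.

0.1556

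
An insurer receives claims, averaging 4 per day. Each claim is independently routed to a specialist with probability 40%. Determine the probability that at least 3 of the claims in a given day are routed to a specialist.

0.2166

Thinning: the claims that are routed to a specialist themselves form a Poisson process with rate 0.4 × 4 = 1.6 per day.
So μ = 1.6.
P(N ≥ 3) = 1 − P(N ≤ 2) ≈ 0.2166.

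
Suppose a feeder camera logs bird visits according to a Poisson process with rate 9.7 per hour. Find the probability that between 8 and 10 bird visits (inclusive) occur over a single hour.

With mean μ = 9.7 per hour,
P(8 ≤ N ≤ 10) = Σ_{j=8}^{10} e^(−9.7) · 9.7^j/j! ≈ 0.3720.

0.3720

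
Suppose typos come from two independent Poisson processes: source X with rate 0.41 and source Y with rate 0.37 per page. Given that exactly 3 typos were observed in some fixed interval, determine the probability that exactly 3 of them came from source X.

0.1452

Given the total, each event is independently from source X with probability p = λ_X/(λ_X+λ_Y) = 0.41/0.78 ≈ 0.5256.
So K ~ Binomial(3, 0.41/0.78): P(K = 3) = C(3,3) · (0.41/0.78)^3 · (0.37/0.78)^0 ≈ 0.1452.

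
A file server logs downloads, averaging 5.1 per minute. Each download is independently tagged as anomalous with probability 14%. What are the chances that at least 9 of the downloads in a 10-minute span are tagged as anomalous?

0.2893

Thinning: the downloads that are tagged as anomalous themselves form a Poisson process with rate 0.14 × 5.1 = 0.714 per minute.
Over the interval, μ = 0.714 × 10 = 7.14 (a 10-minute span = 10 minutes).
P(N ≥ 9) = 1 − P(N ≤ 8) ≈ 0.2893.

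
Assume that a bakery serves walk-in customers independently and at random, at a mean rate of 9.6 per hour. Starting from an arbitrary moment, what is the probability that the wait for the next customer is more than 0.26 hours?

0.0824

The wait for the next event is exponential with rate λ = 9.6 per hour.
P(T > 0.26) = e^(−λt) = e^(−9.6 × 0.26) = e^(−2.496) ≈ 0.0824.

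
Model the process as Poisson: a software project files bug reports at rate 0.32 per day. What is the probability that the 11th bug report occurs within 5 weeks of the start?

0.5638

Over the interval, μ = 0.32 × 35 = 11.2 (5 weeks = 35 days).
The 11th arrival falls in the interval iff at least 11 events occur there: P(S_11 ≤ t) = P(N ≥ 11) = 1 − P(N ≤ 10) ≈ 0.5638.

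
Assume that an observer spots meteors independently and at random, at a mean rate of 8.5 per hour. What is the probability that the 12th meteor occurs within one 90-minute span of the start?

0.6210

Over the interval, μ = 8.5 × 1.5 = 12.75 (a 90-minute span = 1.5 hours).
The 12th arrival falls in the interval iff at least 12 events occur there: P(S_12 ≤ t) = P(N ≥ 12) = 1 − P(N ≤ 11) ≈ 0.6210.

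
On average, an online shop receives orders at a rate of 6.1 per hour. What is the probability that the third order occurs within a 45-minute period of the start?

0.8347

Over the interval, μ = 6.1 × 0.75 = 4.575 (a 45-minute period = 0.75 hours).
The third arrival falls in the interval iff at least 3 events occur there: P(S_3 ≤ t) = P(N ≥ 3) = 1 − P(N ≤ 2) ≈ 0.8347.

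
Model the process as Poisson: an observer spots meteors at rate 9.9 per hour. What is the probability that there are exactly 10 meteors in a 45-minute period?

0.0837

Over the interval, μ = 9.9 × 0.75 = 7.425 (a 45-minute period = 0.75 hours).
P(N = 10) = e^(−μ) μ^10/10! = e^(−7.425) · 7.425^10/3628800 ≈ 0.0837.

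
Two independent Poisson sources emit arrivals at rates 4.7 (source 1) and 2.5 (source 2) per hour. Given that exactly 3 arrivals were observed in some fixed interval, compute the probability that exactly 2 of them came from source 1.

Given the total, each event is independently from source 1 with probability p = λ_1/(λ_1+λ_2) = 4.7/7.2 ≈ 0.6528.
So K ~ Binomial(3, 4.7/7.2): P(K = 2) = C(3,2) · (4.7/7.2)^2 · (2.5/7.2)^1 ≈ 0.4439.

0.4439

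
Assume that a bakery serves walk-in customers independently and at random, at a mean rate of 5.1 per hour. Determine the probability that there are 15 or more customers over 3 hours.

0.5647

Over the interval, μ = 5.1 × 3 = 15.3 (3 hours).
P(N ≥ 15) = 1 − P(N ≤ 14) = 1 − Σ_{j=0}^{14} e^(−μ) μ^j/j! ≈ 0.5647.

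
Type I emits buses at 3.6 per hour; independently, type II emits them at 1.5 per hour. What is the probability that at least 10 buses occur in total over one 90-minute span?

Independent Poisson processes superpose: combined rate λ = 3.6 + 1.5 = 5.1 per hour.
Over the interval, μ = 5.1 × 1.5 = 7.65 (a 90-minute span = 1.5 hours).
P(N ≥ 10) = 1 − P(N ≤ 9) ≈ 0.2410.

0.2410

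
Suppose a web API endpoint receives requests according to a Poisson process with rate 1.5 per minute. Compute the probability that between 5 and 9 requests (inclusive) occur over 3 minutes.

Over the interval, μ = 1.5 × 3 = 4.5 (3 minutes).
P(5 ≤ N ≤ 9) = Σ_{j=5}^{9} e^(−4.5) · 4.5^j/j! ≈ 0.4508.

0.4508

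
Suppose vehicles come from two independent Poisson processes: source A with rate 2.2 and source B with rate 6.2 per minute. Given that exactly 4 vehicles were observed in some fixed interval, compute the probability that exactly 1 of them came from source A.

Given the total, each event is independently from source A with probability p = λ_A/(λ_A+λ_B) = 2.2/8.4 ≈ 0.2619.
So K ~ Binomial(4, 2.2/8.4): P(K = 1) = C(4,1) · (2.2/8.4)^1 · (6.2/8.4)^3 ≈ 0.4213.

0.4213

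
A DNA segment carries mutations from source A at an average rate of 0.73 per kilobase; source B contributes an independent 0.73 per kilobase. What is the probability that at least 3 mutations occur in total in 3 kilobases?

Independent Poisson processes superpose: combined rate λ = 0.73 + 0.73 = 1.46 per kilobase.
Over the interval, μ = 1.46 × 3 = 4.38 (3 kilobases).
P(N ≥ 3) = 1 − P(N ≤ 2) ≈ 0.8125.

0.8125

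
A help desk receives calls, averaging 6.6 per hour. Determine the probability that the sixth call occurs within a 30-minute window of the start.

0.1171

Over the interval, μ = 6.6 × 0.5 = 3.3 (a 30-minute window = 0.5 hours).
The sixth arrival falls in the interval iff at least 6 events occur there: P(S_6 ≤ t) = P(N ≥ 6) = 1 − P(N ≤ 5) ≈ 0.1171.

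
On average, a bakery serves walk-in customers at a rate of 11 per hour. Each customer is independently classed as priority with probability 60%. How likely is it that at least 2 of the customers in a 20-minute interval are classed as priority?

Thinning: the customers that are classed as priority themselves form a Poisson process with rate 0.6 × 11 = 6.6 per hour.
Over the interval, μ = 6.6 × 1/3 = 2.2 (a 20-minute interval = 1/3 hours).
P(N ≥ 2) = 1 − P(N ≤ 1) ≈ 0.6454.

0.6454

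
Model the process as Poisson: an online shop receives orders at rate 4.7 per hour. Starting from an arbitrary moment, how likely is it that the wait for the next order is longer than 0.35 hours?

The wait for the next event is exponential with rate λ = 4.7 per hour.
P(T > 0.35) = e^(−λt) = e^(−4.7 × 0.35) = e^(−1.645) ≈ 0.1930.

0.1930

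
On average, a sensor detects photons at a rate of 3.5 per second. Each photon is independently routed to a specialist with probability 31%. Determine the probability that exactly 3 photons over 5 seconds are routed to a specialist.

Thinning: the photons that are routed to a specialist themselves form a Poisson process with rate 0.31 × 3.5 = 1.085 per second.
Over the interval, μ = 1.085 × 5 = 5.425 (5 seconds).
P(N = 3) = e^(−5.425) · 5.425^3/3! ≈ 0.1172.

0.1172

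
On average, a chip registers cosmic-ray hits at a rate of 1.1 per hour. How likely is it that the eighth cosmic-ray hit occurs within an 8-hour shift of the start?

0.6522

Over the interval, μ = 1.1 × 8 = 8.8 (an 8-hour shift = 8 hours).
The eighth arrival falls in the interval iff at least 8 events occur there: P(S_8 ≤ t) = P(N ≥ 8) = 1 − P(N ≤ 7) ≈ 0.6522.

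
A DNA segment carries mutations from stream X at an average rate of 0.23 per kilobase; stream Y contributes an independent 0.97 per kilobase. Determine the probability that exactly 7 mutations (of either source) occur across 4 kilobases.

Independent Poisson processes superpose: combined rate λ = 0.23 + 0.97 = 1.2 per kilobase.
Over the interval, μ = 1.2 × 4 = 4.8 (4 kilobases).
P(N = 7) = e^(−4.8) · 4.8^7/7! ≈ 0.0959.

0.0959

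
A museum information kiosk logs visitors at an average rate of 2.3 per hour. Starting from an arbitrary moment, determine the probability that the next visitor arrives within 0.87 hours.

0.8648

Inter-arrival times are exponential with rate λ = 2.3 per hour.
P(T ≤ 0.87) = 1 − e^(−λt) = 1 − e^(−2.3 × 0.87) = 1 − e^(−2.001) ≈ 0.8648.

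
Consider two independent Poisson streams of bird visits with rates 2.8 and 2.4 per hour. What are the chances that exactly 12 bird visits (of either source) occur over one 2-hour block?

Independent Poisson processes superpose: combined rate λ = 2.8 + 2.4 = 5.2 per hour.
Over the interval, μ = 5.2 × 2 = 10.4 (a 2-hour block = 2 hours).
P(N = 12) = e^(−10.4) · 10.4^12/12! ≈ 0.1017.

0.1017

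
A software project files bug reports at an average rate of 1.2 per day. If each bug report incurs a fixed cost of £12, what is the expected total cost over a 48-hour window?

£28.8

E[N] = 1.2 × 2 = 2.4 (a 48-hour window = 2 days); E[cost] = 2.4 × £12 = £28.8.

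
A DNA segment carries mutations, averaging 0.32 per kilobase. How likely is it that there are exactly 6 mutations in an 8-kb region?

0.0302

Over the interval, μ = 0.32 × 8 = 2.56 (an 8-kb region = 8 kilobases).
P(N = 6) = e^(−μ) μ^6/6! = e^(−2.56) · 2.56^6/720 ≈ 0.0302.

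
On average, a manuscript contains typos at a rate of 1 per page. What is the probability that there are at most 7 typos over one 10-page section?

0.2202

Over the interval, μ = 1 × 10 = 10 (a 10-page section = 10 pages).
P(N ≤ 7) = Σ_{j=0}^{7} e^(−μ) μ^j/j! ≈ 0.2202.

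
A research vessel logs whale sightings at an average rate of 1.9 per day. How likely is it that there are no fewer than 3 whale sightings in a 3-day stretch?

Over the interval, μ = 1.9 × 3 = 5.7 (a 3-day stretch = 3 days).
P(N ≥ 3) = 1 − P(N ≤ 2) = 1 − Σ_{j=0}^{2} e^(−μ) μ^j/j! ≈ 0.9232.

0.9232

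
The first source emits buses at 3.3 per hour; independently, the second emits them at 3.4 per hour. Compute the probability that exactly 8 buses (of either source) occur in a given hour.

Independent Poisson processes superpose: combined rate λ = 3.3 + 3.4 = 6.7 per hour.
So μ = 6.7.
P(N = 8) = e^(−6.7) · 6.7^8/8! ≈ 0.1240.

0.1240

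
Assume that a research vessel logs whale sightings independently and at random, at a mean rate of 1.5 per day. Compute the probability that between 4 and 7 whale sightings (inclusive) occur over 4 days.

0.5928

Over the interval, μ = 1.5 × 4 = 6 (4 days).
P(4 ≤ N ≤ 7) = Σ_{j=4}^{7} e^(−6) · 6^j/j! ≈ 0.5928.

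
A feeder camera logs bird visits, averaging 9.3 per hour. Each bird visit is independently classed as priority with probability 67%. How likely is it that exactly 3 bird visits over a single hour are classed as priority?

Thinning: the bird visits that are classed as priority themselves form a Poisson process with rate 0.67 × 9.3 = 6.231 per hour.
So μ = 6.231.
P(N = 3) = e^(−6.231) · 6.231^3/3! ≈ 0.0793.

0.0793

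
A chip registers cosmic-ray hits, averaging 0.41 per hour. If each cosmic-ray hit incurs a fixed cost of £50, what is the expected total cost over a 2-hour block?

E[N] = 0.41 × 2 = 0.82 (a 2-hour block = 2 hours); E[cost] = 0.82 × £50 = £41.

£41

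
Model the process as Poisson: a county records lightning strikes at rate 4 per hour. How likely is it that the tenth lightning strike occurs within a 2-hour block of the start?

0.2834

Over the interval, μ = 4 × 2 = 8 (a 2-hour block = 2 hours).
The tenth arrival falls in the interval iff at least 10 events occur there: P(S_10 ≤ t) = P(N ≥ 10) = 1 − P(N ≤ 9) ≈ 0.2834.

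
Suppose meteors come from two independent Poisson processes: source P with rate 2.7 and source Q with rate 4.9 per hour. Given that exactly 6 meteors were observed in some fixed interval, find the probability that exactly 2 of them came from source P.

0.3271

Given the total, each event is independently from source P with probability p = λ_P/(λ_P+λ_Q) = 2.7/7.6 ≈ 0.3553.
So K ~ Binomial(6, 2.7/7.6): P(K = 2) = C(6,2) · (2.7/7.6)^2 · (4.9/7.6)^4 ≈ 0.3271.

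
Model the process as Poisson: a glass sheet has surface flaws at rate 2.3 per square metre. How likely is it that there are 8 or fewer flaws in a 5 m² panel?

0.1906

Over the interval, μ = 2.3 × 5 = 11.5 (a 5 m² panel = 5 square metres).
P(N ≤ 8) = Σ_{j=0}^{8} e^(−μ) μ^j/j! ≈ 0.1906.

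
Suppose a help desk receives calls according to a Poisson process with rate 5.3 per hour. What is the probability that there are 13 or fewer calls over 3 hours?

0.2827

Over the interval, μ = 5.3 × 3 = 15.9 (3 hours).
P(N ≤ 13) = Σ_{j=0}^{13} e^(−μ) μ^j/j! ≈ 0.2827.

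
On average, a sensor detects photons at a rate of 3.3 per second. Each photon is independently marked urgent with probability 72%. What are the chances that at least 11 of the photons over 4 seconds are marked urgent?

0.3552

Thinning: the photons that are marked urgent themselves form a Poisson process with rate 0.72 × 3.3 = 2.376 per second.
Over the interval, μ = 2.376 × 4 = 9.504 (4 seconds).
P(N ≥ 11) = 1 − P(N ≤ 10) ≈ 0.3552.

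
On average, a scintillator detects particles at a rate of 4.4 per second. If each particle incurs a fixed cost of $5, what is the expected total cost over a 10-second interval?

E[N] = 4.4 × 10 = 44 (a 10-second interval = 10 seconds); E[cost] = 44 × $5 = $220.

$220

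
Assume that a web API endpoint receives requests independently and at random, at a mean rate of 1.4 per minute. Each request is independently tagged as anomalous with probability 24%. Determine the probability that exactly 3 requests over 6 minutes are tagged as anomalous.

0.1819

Thinning: the requests that are tagged as anomalous themselves form a Poisson process with rate 0.24 × 1.4 = 0.336 per minute.
Over the interval, μ = 0.336 × 6 = 2.016 (6 minutes).
P(N = 3) = e^(−2.016) · 2.016^3/3! ≈ 0.1819.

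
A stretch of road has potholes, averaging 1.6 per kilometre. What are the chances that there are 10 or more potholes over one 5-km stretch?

Over the interval, μ = 1.6 × 5 = 8 (a 5-km stretch = 5 kilometres).
P(N ≥ 10) = 1 − P(N ≤ 9) = 1 − Σ_{j=0}^{9} e^(−μ) μ^j/j! ≈ 0.2834.

0.2834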